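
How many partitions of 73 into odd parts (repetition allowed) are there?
p_odd(73) = 40026

Enumerate partitions using only odd parts via the recurrence o(n, m) = o(n, m−2) + o(n−m, m) over odd m, starting from the largest odd part ≤ n. This gives p_odd(73) = 40026. (Euler's theorem: equals the count of distinct-part partitions.)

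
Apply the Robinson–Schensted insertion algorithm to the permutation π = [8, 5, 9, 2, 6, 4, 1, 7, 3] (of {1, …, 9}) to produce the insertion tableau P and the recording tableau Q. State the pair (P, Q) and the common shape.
P = [1, 3, 7] / [2, 4] / [5, 6] / [8, 9];  Q = [1, 3, 8] / [2, 5] / [4, 6] / [7, 9];  common shape = (3, 2, 2, 2)

Row-insert the values π_1, π_2, … into P one at a time, bumping the leftmost entry strictly greater than the inserted value down to the next row. The recording tableau Q records, in position (i, j), the step at which that cell was added to P.
  Insert 8 (step 1): P = [8];  Q = [1]
  Insert 5 (step 2): P = [5] / [8];  Q = [1] / [2]
  Insert 9 (step 3): P = [5, 9] / [8];  Q = [1, 3] / [2]
  Insert 2 (step 4): P = [2, 9] / [5] / [8];  Q = [1, 3] / [2] / [4]
  Insert 6 (step 5): P = [2, 6] / [5, 9] / [8];  Q = [1, 3] / [2, 5] / [4]
  Insert 4 (step 6): P = [2, 4] / [5, 6] / [8, 9];  Q = [1, 3] / [2, 5] / [4, 6]
  Insert 1 (step 7): P = [1, 4] / [2, 6] / [5, 9] / [8];  Q = [1, 3] / [2, 5] / [4, 6] / [7]
  Insert 7 (step 8): P = [1, 4, 7] / [2, 6] / [5, 9] / [8];  Q = [1, 3, 8] / [2, 5] / [4, 6] / [7]
  Insert 3 (step 9): P = [1, 3, 7] / [2, 4] / [5, 6] / [8, 9];  Q = [1, 3, 8] / [2, 5] / [4, 6] / [7, 9]
Final shape: (3, 2, 2, 2).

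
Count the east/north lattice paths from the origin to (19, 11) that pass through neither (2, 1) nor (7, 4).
Number of paths = 21155589

Inclusion–exclusion. Total paths: C(30, 19) = 54627300. Through P₁: C(3, 2)·C(27, 17) = 25308855. Through P₂: C(11, 7)·C(19, 12) = 16628040. Since P₁ is strictly southwest of P₂, a monotone path through both must visit P₁ then P₂; paths through both = C(3, 2)·C(8, 5)·C(19, 12) = 8465184. Avoid both = 54627300 − 25308855 − 16628040 + 8465184 = 21155589.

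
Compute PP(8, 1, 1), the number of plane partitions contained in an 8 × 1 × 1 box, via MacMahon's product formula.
PP(8, 1, 1) = 9

Evaluate the triple product over i = 1..8, j = 1..1, k = 1..1. The factors are (2/1) · (3/2) · (4/3) · (5/4) · (6/5) · (7/6) · (8/7) · (9/8). The numerators and denominators telescope so the product is an integer; carrying out the multiplication exactly gives PP(8, 1, 1) = 9.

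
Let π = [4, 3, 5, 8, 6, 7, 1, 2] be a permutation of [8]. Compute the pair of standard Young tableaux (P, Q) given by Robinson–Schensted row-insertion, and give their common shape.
P = [1, 2, 6, 7] / [3, 5] / [4, 8];  Q = [1, 3, 4, 6] / [2, 5] / [7, 8];  common shape = (4, 2, 2)

Row-insert the values π_1, π_2, … into P one at a time, bumping the leftmost entry strictly greater than the inserted value down to the next row. The recording tableau Q records, in position (i, j), the step at which that cell was added to P.
  Insert 4 (step 1): P = [4];  Q = [1]
  Insert 3 (step 2): P = [3] / [4];  Q = [1] / [2]
  Insert 5 (step 3): P = [3, 5] / [4];  Q = [1, 3] / [2]
  Insert 8 (step 4): P = [3, 5, 8] / [4];  Q = [1, 3, 4] / [2]
  Insert 6 (step 5): P = [3, 5, 6] / [4, 8];  Q = [1, 3, 4] / [2, 5]
  Insert 7 (step 6): P = [3, 5, 6, 7] / [4, 8];  Q = [1, 3, 4, 6] / [2, 5]
  Insert 1 (step 7): P = [1, 5, 6, 7] / [3, 8] / [4];  Q = [1, 3, 4, 6] / [2, 5] / [7]
  Insert 2 (step 8): P = [1, 2, 6, 7] / [3, 5] / [4, 8];  Q = [1, 3, 4, 6] / [2, 5] / [7, 8]
Final shape: (4, 2, 2).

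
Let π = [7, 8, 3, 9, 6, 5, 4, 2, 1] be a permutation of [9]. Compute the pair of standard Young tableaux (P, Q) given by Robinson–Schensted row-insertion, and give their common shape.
P = [1, 4, 9] / [2, 8] / [3] / [5] / [6] / [7];  Q = [1, 2, 4] / [3, 5] / [6] / [7] / [8] / [9];  common shape = (3, 2, 1, 1, 1, 1)

Row-insert the values π_1, π_2, … into P one at a time, bumping the leftmost entry strictly greater than the inserted value down to the next row. The recording tableau Q records, in position (i, j), the step at which that cell was added to P.
  Insert 7 (step 1): P = [7];  Q = [1]
  Insert 8 (step 2): P = [7, 8];  Q = [1, 2]
  Insert 3 (step 3): P = [3, 8] / [7];  Q = [1, 2] / [3]
  Insert 9 (step 4): P = [3, 8, 9] / [7];  Q = [1, 2, 4] / [3]
  Insert 6 (step 5): P = [3, 6, 9] / [7, 8];  Q = [1, 2, 4] / [3, 5]
  Insert 5 (step 6): P = [3, 5, 9] / [6, 8] / [7];  Q = [1, 2, 4] / [3, 5] / [6]
  Insert 4 (step 7): P = [3, 4, 9] / [5, 8] / [6] / [7];  Q = [1, 2, 4] / [3, 5] / [6] / [7]
  Insert 2 (step 8): P = [2, 4, 9] / [3, 8] / [5] / [6] / [7];  Q = [1, 2, 4] / [3, 5] / [6] / [7] / [8]
  Insert 1 (step 9): P = [1, 4, 9] / [2, 8] / [3] / [5] / [6] / [7];  Q = [1, 2, 4] / [3, 5] / [6] / [7] / [8] / [9]
Final shape: (3, 2, 1, 1, 1, 1).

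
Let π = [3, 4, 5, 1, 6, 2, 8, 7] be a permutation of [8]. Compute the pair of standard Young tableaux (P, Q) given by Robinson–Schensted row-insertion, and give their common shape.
P = [1, 2, 5, 6, 7] / [3, 4, 8];  Q = [1, 2, 3, 5, 7] / [4, 6, 8];  common shape = (5, 3)

Row-insert the values π_1, π_2, … into P one at a time, bumping the leftmost entry strictly greater than the inserted value down to the next row. The recording tableau Q records, in position (i, j), the step at which that cell was added to P.
  Insert 3 (step 1): P = [3];  Q = [1]
  Insert 4 (step 2): P = [3, 4];  Q = [1, 2]
  Insert 5 (step 3): P = [3, 4, 5];  Q = [1, 2, 3]
  Insert 1 (step 4): P = [1, 4, 5] / [3];  Q = [1, 2, 3] / [4]
  Insert 6 (step 5): P = [1, 4, 5, 6] / [3];  Q = [1, 2, 3, 5] / [4]
  Insert 2 (step 6): P = [1, 2, 5, 6] / [3, 4];  Q = [1, 2, 3, 5] / [4, 6]
  Insert 8 (step 7): P = [1, 2, 5, 6, 8] / [3, 4];  Q = [1, 2, 3, 5, 7] / [4, 6]
  Insert 7 (step 8): P = [1, 2, 5, 6, 7] / [3, 4, 8];  Q = [1, 2, 3, 5, 7] / [4, 6, 8]
Final shape: (5, 3).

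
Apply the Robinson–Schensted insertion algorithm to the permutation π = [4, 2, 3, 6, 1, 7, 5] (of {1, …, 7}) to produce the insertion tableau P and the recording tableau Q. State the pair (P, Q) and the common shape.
P = [1, 3, 5, 7] / [2, 6] / [4];  Q = [1, 3, 4, 6] / [2, 7] / [5];  common shape = (4, 2, 1)

Row-insert the values π_1, π_2, … into P one at a time, bumping the leftmost entry strictly greater than the inserted value down to the next row. The recording tableau Q records, in position (i, j), the step at which that cell was added to P.
  Insert 4 (step 1): P = [4];  Q = [1]
  Insert 2 (step 2): P = [2] / [4];  Q = [1] / [2]
  Insert 3 (step 3): P = [2, 3] / [4];  Q = [1, 3] / [2]
  Insert 6 (step 4): P = [2, 3, 6] / [4];  Q = [1, 3, 4] / [2]
  Insert 1 (step 5): P = [1, 3, 6] / [2] / [4];  Q = [1, 3, 4] / [2] / [5]
  Insert 7 (step 6): P = [1, 3, 6, 7] / [2] / [4];  Q = [1, 3, 4, 6] / [2] / [5]
  Insert 5 (step 7): P = [1, 3, 5, 7] / [2, 6] / [4];  Q = [1, 3, 4, 6] / [2, 7] / [5]
Final shape: (4, 2, 1).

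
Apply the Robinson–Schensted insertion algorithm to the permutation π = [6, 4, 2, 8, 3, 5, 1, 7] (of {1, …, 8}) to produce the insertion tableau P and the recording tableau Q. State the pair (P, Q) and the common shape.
P = [1, 3, 5, 7] / [2, 8] / [4] / [6];  Q = [1, 4, 6, 8] / [2, 5] / [3] / [7];  common shape = (4, 2, 1, 1)

Row-insert the values π_1, π_2, … into P one at a time, bumping the leftmost entry strictly greater than the inserted value down to the next row. The recording tableau Q records, in position (i, j), the step at which that cell was added to P.
  Insert 6 (step 1): P = [6];  Q = [1]
  Insert 4 (step 2): P = [4] / [6];  Q = [1] / [2]
  Insert 2 (step 3): P = [2] / [4] / [6];  Q = [1] / [2] / [3]
  Insert 8 (step 4): P = [2, 8] / [4] / [6];  Q = [1, 4] / [2] / [3]
  Insert 3 (step 5): P = [2, 3] / [4, 8] / [6];  Q = [1, 4] / [2, 5] / [3]
  Insert 5 (step 6): P = [2, 3, 5] / [4, 8] / [6];  Q = [1, 4, 6] / [2, 5] / [3]
  Insert 1 (step 7): P = [1, 3, 5] / [2, 8] / [4] / [6];  Q = [1, 4, 6] / [2, 5] / [3] / [7]
  Insert 7 (step 8): P = [1, 3, 5, 7] / [2, 8] / [4] / [6];  Q = [1, 4, 6, 8] / [2, 5] / [3] / [7]
Final shape: (4, 2, 1, 1).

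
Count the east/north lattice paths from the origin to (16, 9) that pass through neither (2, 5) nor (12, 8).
Number of paths = 1378895

Inclusion–exclusion. Total paths: C(25, 16) = 2042975. Through P₁: C(7, 2)·C(18, 14) = 64260. Through P₂: C(20, 12)·C(5, 4) = 629850. Since P₁ is strictly southwest of P₂, a monotone path through both must visit P₁ then P₂; paths through both = C(7, 2)·C(13, 10)·C(5, 4) = 30030. Avoid both = 2042975 − 64260 − 629850 + 30030 = 1378895.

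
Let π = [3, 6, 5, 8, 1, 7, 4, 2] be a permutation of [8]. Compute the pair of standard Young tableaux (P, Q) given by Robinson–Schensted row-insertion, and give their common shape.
P = [1, 2, 7] / [3, 4] / [5, 8] / [6];  Q = [1, 2, 4] / [3, 6] / [5, 7] / [8];  common shape = (3, 2, 2, 1)

Row-insert the values π_1, π_2, … into P one at a time, bumping the leftmost entry strictly greater than the inserted value down to the next row. The recording tableau Q records, in position (i, j), the step at which that cell was added to P.
  Insert 3 (step 1): P = [3];  Q = [1]
  Insert 6 (step 2): P = [3, 6];  Q = [1, 2]
  Insert 5 (step 3): P = [3, 5] / [6];  Q = [1, 2] / [3]
  Insert 8 (step 4): P = [3, 5, 8] / [6];  Q = [1, 2, 4] / [3]
  Insert 1 (step 5): P = [1, 5, 8] / [3] / [6];  Q = [1, 2, 4] / [3] / [5]
  Insert 7 (step 6): P = [1, 5, 7] / [3, 8] / [6];  Q = [1, 2, 4] / [3, 6] / [5]
  Insert 4 (step 7): P = [1, 4, 7] / [3, 5] / [6, 8];  Q = [1, 2, 4] / [3, 6] / [5, 7]
  Insert 2 (step 8): P = [1, 2, 7] / [3, 4] / [5, 8] / [6];  Q = [1, 2, 4] / [3, 6] / [5, 7] / [8]
Final shape: (3, 2, 2, 1).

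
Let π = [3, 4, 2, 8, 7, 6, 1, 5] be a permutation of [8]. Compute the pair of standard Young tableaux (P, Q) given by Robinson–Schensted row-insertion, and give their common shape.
P = [1, 4, 5] / [2, 6] / [3, 7] / [8];  Q = [1, 2, 4] / [3, 5] / [6, 8] / [7];  common shape = (3, 2, 2, 1)

Row-insert the values π_1, π_2, … into P one at a time, bumping the leftmost entry strictly greater than the inserted value down to the next row. The recording tableau Q records, in position (i, j), the step at which that cell was added to P.
  Insert 3 (step 1): P = [3];  Q = [1]
  Insert 4 (step 2): P = [3, 4];  Q = [1, 2]
  Insert 2 (step 3): P = [2, 4] / [3];  Q = [1, 2] / [3]
  Insert 8 (step 4): P = [2, 4, 8] / [3];  Q = [1, 2, 4] / [3]
  Insert 7 (step 5): P = [2, 4, 7] / [3, 8];  Q = [1, 2, 4] / [3, 5]
  Insert 6 (step 6): P = [2, 4, 6] / [3, 7] / [8];  Q = [1, 2, 4] / [3, 5] / [6]
  Insert 1 (step 7): P = [1, 4, 6] / [2, 7] / [3] / [8];  Q = [1, 2, 4] / [3, 5] / [6] / [7]
  Insert 5 (step 8): P = [1, 4, 5] / [2, 6] / [3, 7] / [8];  Q = [1, 2, 4] / [3, 5] / [6, 8] / [7]
Final shape: (3, 2, 2, 1).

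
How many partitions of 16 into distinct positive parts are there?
q(16) = 32

List partitions of 16 into distinct parts: 16, 15+1, 14+2, 13+3, 13+2+1, 12+4, 12+3+1, 11+5, 11+4+1, 11+3+2, 10+6, 10+5+1, 10+4+2, 10+3+2+1, 9+7, 9+6+1, 9+5+2, 9+4+3, 9+4+2+1, 8+7+1, 8+6+2, 8+5+3, 8+5+2+1, 8+4+3+1, 7+6+3, 7+6+2+1, 7+5+4, 7+5+3+1, 7+4+3+2, 6+5+4+1, … (32 total). There are q(16) = 32. (Euler: this equals the number of odd-part partitions of 16.)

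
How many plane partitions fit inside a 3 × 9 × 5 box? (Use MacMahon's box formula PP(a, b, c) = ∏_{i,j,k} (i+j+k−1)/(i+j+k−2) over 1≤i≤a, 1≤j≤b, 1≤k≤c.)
PP(3, 9, 5) = 208416208

Evaluate the triple product over i = 1..3, j = 1..9, k = 1..5. The factors are (2/1) · (3/2) · (4/3) · (5/4) · (6/5) · (3/2) · (4/3) · (5/4) · … (135 factors total). The numerators and denominators telescope so the product is an integer; carrying out the multiplication exactly gives PP(3, 9, 5) = 208416208.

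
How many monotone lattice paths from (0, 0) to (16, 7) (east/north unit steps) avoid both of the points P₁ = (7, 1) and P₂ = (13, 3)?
Number of paths = 193357

Inclusion–exclusion. Total paths: C(23, 16) = 245157. Through P₁: C(8, 7)·C(15, 9) = 40040. Through P₂: C(16, 13)·C(7, 3) = 19600. Since P₁ is strictly southwest of P₂, a monotone path through both must visit P₁ then P₂; paths through both = C(8, 7)·C(8, 6)·C(7, 3) = 7840. Avoid both = 245157 − 40040 − 19600 + 7840 = 193357.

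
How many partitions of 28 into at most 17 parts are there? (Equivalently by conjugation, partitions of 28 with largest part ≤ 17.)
p(28, parts ≤ 17) = 3579

Use the recurrence p(n, m) = p(n, m−1) + p(n−m, m): either the largest part is < m (count p(n, m−1)) or the largest part is exactly m (remove one copy of m, count p(n−m, m)). With p(0, ·) = 1 this gives p(28, parts ≤ 17) = 3579. (By conjugating Young diagrams, this also counts partitions of 28 into at most 17 parts.)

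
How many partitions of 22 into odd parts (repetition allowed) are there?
p_odd(22) = 89

Enumerate partitions using only odd parts via the recurrence o(n, m) = o(n, m−2) + o(n−m, m) over odd m, starting from the largest odd part ≤ n. This gives p_odd(22) = 89. (Euler's theorem: equals the count of distinct-part partitions.)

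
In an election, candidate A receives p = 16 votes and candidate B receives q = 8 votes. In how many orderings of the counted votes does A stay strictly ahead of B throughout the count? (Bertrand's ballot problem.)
Strict-lead orderings = 245157

Total orderings of the 24 votes with 16 for A: C(24, 16) = 735471. By the Bertrand ballot formula (Cycle Lemma / reflection principle), the number of orderings in which A is strictly ahead of B throughout is (p − q)/(p + q) · C(p + q, p) = (16 − 8)/(16 + 8) · 735471 = 245157.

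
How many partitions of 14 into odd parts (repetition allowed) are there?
p_odd(14) = 22

Partitions of 14 using only odd parts 1, 3, 5, …: 13+1, 11+3, 11+1+1+1, 9+5, 9+3+1+1, 9+1+1+1+1+1, 7+7, 7+5+1+1, 7+3+3+1, 7+3+1+1+1+1, 7+1+1+1+1+1+1+1, 5+5+3+1, 5+5+1+1+1+1, 5+3+3+3, 5+3+3+1+1+1, 5+3+1+1+1+1+1+1, 5+1+1+1+1+1+1+1+1+1, 3+3+3+3+1+1, 3+3+3+1+1+1+1+1, 3+3+1+1+1+1+1+1+1+1, 3+1+1+1+1+1+1+1+1+1+1+1, 1+1+1+1+1+1+1+1+1+1+1+1+1+1. There are 22. (Euler: this equals q(14), the number of distinct-part partitions.)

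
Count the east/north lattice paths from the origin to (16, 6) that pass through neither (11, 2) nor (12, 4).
Number of paths = 40995

Inclusion–exclusion. Total paths: C(22, 16) = 74613. Through P₁: C(13, 11)·C(9, 5) = 9828. Through P₂: C(16, 12)·C(6, 4) = 27300. Since P₁ is strictly southwest of P₂, a monotone path through both must visit P₁ then P₂; paths through both = C(13, 11)·C(3, 1)·C(6, 4) = 3510. Avoid both = 74613 − 9828 − 27300 + 3510 = 40995.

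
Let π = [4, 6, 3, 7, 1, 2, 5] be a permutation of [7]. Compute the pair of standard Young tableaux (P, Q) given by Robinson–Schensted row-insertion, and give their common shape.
P = [1, 2, 5] / [3, 6, 7] / [4];  Q = [1, 2, 4] / [3, 6, 7] / [5];  common shape = (3, 3, 1)

Row-insert the values π_1, π_2, … into P one at a time, bumping the leftmost entry strictly greater than the inserted value down to the next row. The recording tableau Q records, in position (i, j), the step at which that cell was added to P.
  Insert 4 (step 1): P = [4];  Q = [1]
  Insert 6 (step 2): P = [4, 6];  Q = [1, 2]
  Insert 3 (step 3): P = [3, 6] / [4];  Q = [1, 2] / [3]
  Insert 7 (step 4): P = [3, 6, 7] / [4];  Q = [1, 2, 4] / [3]
  Insert 1 (step 5): P = [1, 6, 7] / [3] / [4];  Q = [1, 2, 4] / [3] / [5]
  Insert 2 (step 6): P = [1, 2, 7] / [3, 6] / [4];  Q = [1, 2, 4] / [3, 6] / [5]
  Insert 5 (step 7): P = [1, 2, 5] / [3, 6, 7] / [4];  Q = [1, 2, 4] / [3, 6, 7] / [5]
Final shape: (3, 3, 1).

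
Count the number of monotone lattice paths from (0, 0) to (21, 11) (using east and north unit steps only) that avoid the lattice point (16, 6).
Number of paths = 110222004

Total paths from (0, 0) to (21, 11): C(32, 21) = 129024480. Paths through (16, 6): (paths (0, 0) → (16, 6)) × (paths (16, 6) → (21, 11)) = C(22, 16) · C(10, 5) = 74613 · 252 = 18802476. Avoidance count = 129024480 − 18802476 = 110222004.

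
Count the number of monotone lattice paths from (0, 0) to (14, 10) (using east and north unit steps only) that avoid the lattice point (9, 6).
Number of paths = 1330626

Total paths from (0, 0) to (14, 10): C(24, 14) = 1961256. Paths through (9, 6): (paths (0, 0) → (9, 6)) × (paths (9, 6) → (14, 10)) = C(15, 9) · C(9, 5) = 5005 · 126 = 630630. Avoidance count = 1961256 − 630630 = 1330626.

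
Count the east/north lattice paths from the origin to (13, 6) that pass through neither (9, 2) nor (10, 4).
Number of paths = 14922

Inclusion–exclusion. Total paths: C(19, 13) = 27132. Through P₁: C(11, 9)·C(8, 4) = 3850. Through P₂: C(14, 10)·C(5, 3) = 10010. Since P₁ is strictly southwest of P₂, a monotone path through both must visit P₁ then P₂; paths through both = C(11, 9)·C(3, 1)·C(5, 3) = 1650. Avoid both = 27132 − 3850 − 10010 + 1650 = 14922.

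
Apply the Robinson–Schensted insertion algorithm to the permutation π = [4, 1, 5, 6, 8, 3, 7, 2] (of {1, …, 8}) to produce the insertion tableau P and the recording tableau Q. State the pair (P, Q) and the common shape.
P = [1, 2, 6, 7] / [3, 5, 8] / [4];  Q = [1, 3, 4, 5] / [2, 6, 7] / [8];  common shape = (4, 3, 1)

Row-insert the values π_1, π_2, … into P one at a time, bumping the leftmost entry strictly greater than the inserted value down to the next row. The recording tableau Q records, in position (i, j), the step at which that cell was added to P.
  Insert 4 (step 1): P = [4];  Q = [1]
  Insert 1 (step 2): P = [1] / [4];  Q = [1] / [2]
  Insert 5 (step 3): P = [1, 5] / [4];  Q = [1, 3] / [2]
  Insert 6 (step 4): P = [1, 5, 6] / [4];  Q = [1, 3, 4] / [2]
  Insert 8 (step 5): P = [1, 5, 6, 8] / [4];  Q = [1, 3, 4, 5] / [2]
  Insert 3 (step 6): P = [1, 3, 6, 8] / [4, 5];  Q = [1, 3, 4, 5] / [2, 6]
  Insert 7 (step 7): P = [1, 3, 6, 7] / [4, 5, 8];  Q = [1, 3, 4, 5] / [2, 6, 7]
  Insert 2 (step 8): P = [1, 2, 6, 7] / [3, 5, 8] / [4];  Q = [1, 3, 4, 5] / [2, 6, 7] / [8]
Final shape: (4, 3, 1).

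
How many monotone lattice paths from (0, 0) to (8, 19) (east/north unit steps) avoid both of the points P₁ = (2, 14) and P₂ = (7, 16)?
Number of paths = 1194087

Inclusion–exclusion. Total paths: C(27, 8) = 2220075. Through P₁: C(16, 2)·C(11, 6) = 55440. Through P₂: C(23, 7)·C(4, 1) = 980628. Since P₁ is strictly southwest of P₂, a monotone path through both must visit P₁ then P₂; paths through both = C(16, 2)·C(7, 5)·C(4, 1) = 10080. Avoid both = 2220075 − 55440 − 980628 + 10080 = 1194087.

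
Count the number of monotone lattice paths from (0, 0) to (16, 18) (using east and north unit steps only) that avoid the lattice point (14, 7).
Number of paths = 2194891590

Total paths from (0, 0) to (16, 18): C(34, 16) = 2203961430. Paths through (14, 7): (paths (0, 0) → (14, 7)) × (paths (14, 7) → (16, 18)) = C(21, 14) · C(13, 2) = 116280 · 78 = 9069840. Avoidance count = 2203961430 − 9069840 = 2194891590.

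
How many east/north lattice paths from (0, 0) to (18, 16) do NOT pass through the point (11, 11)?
Number of paths = 1645259286

Total paths from (0, 0) to (18, 16): C(34, 18) = 2203961430. Paths through (11, 11): (paths (0, 0) → (11, 11)) × (paths (11, 11) → (18, 16)) = C(22, 11) · C(12, 7) = 705432 · 792 = 558702144. Avoidance count = 2203961430 − 558702144 = 1645259286.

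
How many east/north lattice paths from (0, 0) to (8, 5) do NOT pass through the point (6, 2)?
Number of paths = 1007

Total paths from (0, 0) to (8, 5): C(13, 8) = 1287. Paths through (6, 2): (paths (0, 0) → (6, 2)) × (paths (6, 2) → (8, 5)) = C(8, 6) · C(5, 2) = 28 · 10 = 280. Avoidance count = 1287 − 280 = 1007.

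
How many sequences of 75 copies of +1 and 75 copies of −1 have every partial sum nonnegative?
C_75 = 1221395654430378811828760722007962130791020

These ballot sequences are counted by the Catalan number C_n = (1/(n + 1)) · C(2n, n). For n = 75: C_75 = (1/76) · C(150, 75) = 92826069736708789698985814872605121940117520/76 = 1221395654430378811828760722007962130791020.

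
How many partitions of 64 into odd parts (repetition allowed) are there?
p_odd(64) = 16444

Enumerate partitions using only odd parts via the recurrence o(n, m) = o(n, m−2) + o(n−m, m) over odd m, starting from the largest odd part ≤ n. This gives p_odd(64) = 16444. (Euler's theorem: equals the count of distinct-part partitions.)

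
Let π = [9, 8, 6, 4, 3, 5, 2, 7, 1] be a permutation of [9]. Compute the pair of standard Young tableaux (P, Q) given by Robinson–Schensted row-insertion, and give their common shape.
P = [1, 5, 7] / [2] / [3] / [4] / [6] / [8] / [9];  Q = [1, 6, 8] / [2] / [3] / [4] / [5] / [7] / [9];  common shape = (3, 1, 1, 1, 1, 1, 1)

Row-insert the values π_1, π_2, … into P one at a time, bumping the leftmost entry strictly greater than the inserted value down to the next row. The recording tableau Q records, in position (i, j), the step at which that cell was added to P.
  Insert 9 (step 1): P = [9];  Q = [1]
  Insert 8 (step 2): P = [8] / [9];  Q = [1] / [2]
  Insert 6 (step 3): P = [6] / [8] / [9];  Q = [1] / [2] / [3]
  Insert 4 (step 4): P = [4] / [6] / [8] / [9];  Q = [1] / [2] / [3] / [4]
  Insert 3 (step 5): P = [3] / [4] / [6] / [8] / [9];  Q = [1] / [2] / [3] / [4] / [5]
  Insert 5 (step 6): P = [3, 5] / [4] / [6] / [8] / [9];  Q = [1, 6] / [2] / [3] / [4] / [5]
  Insert 2 (step 7): P = [2, 5] / [3] / [4] / [6] / [8] / [9];  Q = [1, 6] / [2] / [3] / [4] / [5] / [7]
  Insert 7 (step 8): P = [2, 5, 7] / [3] / [4] / [6] / [8] / [9];  Q = [1, 6, 8] / [2] / [3] / [4] / [5] / [7]
  Insert 1 (step 9): P = [1, 5, 7] / [2] / [3] / [4] / [6] / [8] / [9];  Q = [1, 6, 8] / [2] / [3] / [4] / [5] / [7] / [9]
Final shape: (3, 1, 1, 1, 1, 1, 1).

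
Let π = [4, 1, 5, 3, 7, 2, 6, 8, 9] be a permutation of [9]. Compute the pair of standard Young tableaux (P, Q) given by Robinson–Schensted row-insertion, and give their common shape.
P = [1, 2, 6, 8, 9] / [3, 5, 7] / [4];  Q = [1, 3, 5, 8, 9] / [2, 4, 7] / [6];  common shape = (5, 3, 1)

Row-insert the values π_1, π_2, … into P one at a time, bumping the leftmost entry strictly greater than the inserted value down to the next row. The recording tableau Q records, in position (i, j), the step at which that cell was added to P.
  Insert 4 (step 1): P = [4];  Q = [1]
  Insert 1 (step 2): P = [1] / [4];  Q = [1] / [2]
  Insert 5 (step 3): P = [1, 5] / [4];  Q = [1, 3] / [2]
  Insert 3 (step 4): P = [1, 3] / [4, 5];  Q = [1, 3] / [2, 4]
  Insert 7 (step 5): P = [1, 3, 7] / [4, 5];  Q = [1, 3, 5] / [2, 4]
  Insert 2 (step 6): P = [1, 2, 7] / [3, 5] / [4];  Q = [1, 3, 5] / [2, 4] / [6]
  Insert 6 (step 7): P = [1, 2, 6] / [3, 5, 7] / [4];  Q = [1, 3, 5] / [2, 4, 7] / [6]
  Insert 8 (step 8): P = [1, 2, 6, 8] / [3, 5, 7] / [4];  Q = [1, 3, 5, 8] / [2, 4, 7] / [6]
  Insert 9 (step 9): P = [1, 2, 6, 8, 9] / [3, 5, 7] / [4];  Q = [1, 3, 5, 8, 9] / [2, 4, 7] / [6]
Final shape: (5, 3, 1).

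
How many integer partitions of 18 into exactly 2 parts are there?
p(18, 2 parts) = 9

Partitions of n into exactly k parts are in bijection with partitions of n − k into at most k parts (subtract 1 from each part). So p(18, exactly 2) = p(16, parts ≤ 2). Computing via the recurrence p(m, j) = p(m, j−1) + p(m−j, j) gives 9.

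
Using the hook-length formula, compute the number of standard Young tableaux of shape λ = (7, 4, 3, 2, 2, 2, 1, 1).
# SYT of shape (7, 4, 3, 2, 2, 2, 1, 1) = 2873325312

Hook-length formula: f^λ = n! / Π hook(c), product over all cells c of the Young diagram. For λ = (7, 4, 3, 2, 2, 2, 1, 1), n = 22 boxes. Hook lengths by row (left-to-right, top-to-bottom): [14, 11, 7, 5, 3, 2, 1]; [10, 7, 3, 1]; [8, 5, 1]; [6, 3]; [5, 2]; [4, 1]; [2]; [1]. Product of hooks = 391184640000. So f^λ = 22! / 391184640000 = 1124000727777607680000 / 391184640000 = 2873325312.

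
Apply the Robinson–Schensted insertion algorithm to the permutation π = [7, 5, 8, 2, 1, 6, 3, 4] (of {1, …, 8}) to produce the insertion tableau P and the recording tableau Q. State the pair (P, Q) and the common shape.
P = [1, 3, 4] / [2, 6] / [5, 8] / [7];  Q = [1, 3, 8] / [2, 6] / [4, 7] / [5];  common shape = (3, 2, 2, 1)

Row-insert the values π_1, π_2, … into P one at a time, bumping the leftmost entry strictly greater than the inserted value down to the next row. The recording tableau Q records, in position (i, j), the step at which that cell was added to P.
  Insert 7 (step 1): P = [7];  Q = [1]
  Insert 5 (step 2): P = [5] / [7];  Q = [1] / [2]
  Insert 8 (step 3): P = [5, 8] / [7];  Q = [1, 3] / [2]
  Insert 2 (step 4): P = [2, 8] / [5] / [7];  Q = [1, 3] / [2] / [4]
  Insert 1 (step 5): P = [1, 8] / [2] / [5] / [7];  Q = [1, 3] / [2] / [4] / [5]
  Insert 6 (step 6): P = [1, 6] / [2, 8] / [5] / [7];  Q = [1, 3] / [2, 6] / [4] / [5]
  Insert 3 (step 7): P = [1, 3] / [2, 6] / [5, 8] / [7];  Q = [1, 3] / [2, 6] / [4, 7] / [5]
  Insert 4 (step 8): P = [1, 3, 4] / [2, 6] / [5, 8] / [7];  Q = [1, 3, 8] / [2, 6] / [4, 7] / [5]
Final shape: (3, 2, 2, 1).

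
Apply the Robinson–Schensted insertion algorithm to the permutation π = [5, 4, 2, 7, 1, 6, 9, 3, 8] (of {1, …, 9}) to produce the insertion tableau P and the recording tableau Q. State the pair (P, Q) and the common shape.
P = [1, 3, 8] / [2, 6, 9] / [4, 7] / [5];  Q = [1, 4, 7] / [2, 6, 9] / [3, 8] / [5];  common shape = (3, 3, 2, 1)

Row-insert the values π_1, π_2, … into P one at a time, bumping the leftmost entry strictly greater than the inserted value down to the next row. The recording tableau Q records, in position (i, j), the step at which that cell was added to P.
  Insert 5 (step 1): P = [5];  Q = [1]
  Insert 4 (step 2): P = [4] / [5];  Q = [1] / [2]
  Insert 2 (step 3): P = [2] / [4] / [5];  Q = [1] / [2] / [3]
  Insert 7 (step 4): P = [2, 7] / [4] / [5];  Q = [1, 4] / [2] / [3]
  Insert 1 (step 5): P = [1, 7] / [2] / [4] / [5];  Q = [1, 4] / [2] / [3] / [5]
  Insert 6 (step 6): P = [1, 6] / [2, 7] / [4] / [5];  Q = [1, 4] / [2, 6] / [3] / [5]
  Insert 9 (step 7): P = [1, 6, 9] / [2, 7] / [4] / [5];  Q = [1, 4, 7] / [2, 6] / [3] / [5]
  Insert 3 (step 8): P = [1, 3, 9] / [2, 6] / [4, 7] / [5];  Q = [1, 4, 7] / [2, 6] / [3, 8] / [5]
  Insert 8 (step 9): P = [1, 3, 8] / [2, 6, 9] / [4, 7] / [5];  Q = [1, 4, 7] / [2, 6, 9] / [3, 8] / [5]
Final shape: (3, 3, 2, 1).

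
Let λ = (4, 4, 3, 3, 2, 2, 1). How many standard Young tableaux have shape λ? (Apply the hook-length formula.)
# SYT of shape (4, 4, 3, 3, 2, 2, 1) = 14965236

Hook-length formula: f^λ = n! / Π hook(c), product over all cells c of the Young diagram. For λ = (4, 4, 3, 3, 2, 2, 1), n = 19 boxes. Hook lengths by row (left-to-right, top-to-bottom): [10, 8, 5, 2]; [9, 7, 4, 1]; [7, 5, 2]; [6, 4, 1]; [4, 2]; [3, 1]; [1]. Product of hooks = 8128512000. So f^λ = 19! / 8128512000 = 121645100408832000 / 8128512000 = 14965236.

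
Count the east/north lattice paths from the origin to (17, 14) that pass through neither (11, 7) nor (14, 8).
Number of paths = 194404725

Inclusion–exclusion. Total paths: C(31, 17) = 265182525. Through P₁: C(18, 11)·C(13, 6) = 54609984. Through P₂: C(22, 14)·C(9, 3) = 26860680. Since P₁ is strictly southwest of P₂, a monotone path through both must visit P₁ then P₂; paths through both = C(18, 11)·C(4, 3)·C(9, 3) = 10692864. Avoid both = 265182525 − 54609984 − 26860680 + 10692864 = 194404725.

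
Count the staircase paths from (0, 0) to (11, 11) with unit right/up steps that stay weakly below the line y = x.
C_11 = 58786

These NE paths below the diagonal are counted by the Catalan number C_n = (1/(n + 1)) · C(2n, n). For n = 11: C_11 = (1/12) · C(22, 11) = 705432/12 = 58786.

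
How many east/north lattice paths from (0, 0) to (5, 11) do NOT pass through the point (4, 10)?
Number of paths = 2366

Total paths from (0, 0) to (5, 11): C(16, 5) = 4368. Paths through (4, 10): (paths (0, 0) → (4, 10)) × (paths (4, 10) → (5, 11)) = C(14, 4) · C(2, 1) = 1001 · 2 = 2002. Avoidance count = 4368 − 2002 = 2366.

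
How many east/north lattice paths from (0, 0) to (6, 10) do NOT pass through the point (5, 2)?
Number of paths = 7819

Total paths from (0, 0) to (6, 10): C(16, 6) = 8008. Paths through (5, 2): (paths (0, 0) → (5, 2)) × (paths (5, 2) → (6, 10)) = C(7, 5) · C(9, 1) = 21 · 9 = 189. Avoidance count = 8008 − 189 = 7819.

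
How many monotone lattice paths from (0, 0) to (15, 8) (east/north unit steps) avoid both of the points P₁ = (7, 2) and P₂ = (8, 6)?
Number of paths = 280578

Inclusion–exclusion. Total paths: C(23, 15) = 490314. Through P₁: C(9, 7)·C(14, 8) = 108108. Through P₂: C(14, 8)·C(9, 7) = 108108. Since P₁ is strictly southwest of P₂, a monotone path through both must visit P₁ then P₂; paths through both = C(9, 7)·C(5, 1)·C(9, 7) = 6480. Avoid both = 490314 − 108108 − 108108 + 6480 = 280578.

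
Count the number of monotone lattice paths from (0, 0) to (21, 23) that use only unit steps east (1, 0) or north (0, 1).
Number of paths = 2012616400080

A monotone lattice path from (0, 0) to (21, 23) consists of 21 east steps and 23 north steps in some order, so it is determined by which 21 of the 44 steps are east. The count is C(44, 21) = 2012616400080.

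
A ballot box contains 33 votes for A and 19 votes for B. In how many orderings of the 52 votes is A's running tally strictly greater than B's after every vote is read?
Strict-lead orderings = 20558563992050

Total orderings of the 52 votes with 33 for A: C(52, 33) = 76360380541900. By the Bertrand ballot formula (Cycle Lemma / reflection principle), the number of orderings in which A is strictly ahead of B throughout is (p − q)/(p + q) · C(p + q, p) = (33 − 19)/(33 + 19) · 76360380541900 = 20558563992050.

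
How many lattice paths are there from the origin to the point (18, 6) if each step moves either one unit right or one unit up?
Number of paths = 134596

A monotone lattice path from (0, 0) to (18, 6) consists of 18 east steps and 6 north steps in some order, so it is determined by which 18 of the 24 steps are east. The count is C(24, 18) = 134596.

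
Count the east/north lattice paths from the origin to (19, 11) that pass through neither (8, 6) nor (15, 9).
Number of paths = 27303036

Inclusion–exclusion. Total paths: C(30, 19) = 54627300. Through P₁: C(14, 8)·C(16, 11) = 13117104. Through P₂: C(24, 15)·C(6, 4) = 19612560. Since P₁ is strictly southwest of P₂, a monotone path through both must visit P₁ then P₂; paths through both = C(14, 8)·C(10, 7)·C(6, 4) = 5405400. Avoid both = 54627300 − 13117104 − 19612560 + 5405400 = 27303036.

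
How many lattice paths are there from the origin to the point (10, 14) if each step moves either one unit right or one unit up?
Number of paths = 1961256

A monotone lattice path from (0, 0) to (10, 14) consists of 10 east steps and 14 north steps in some order, so it is determined by which 10 of the 24 steps are east. The count is C(24, 10) = 1961256.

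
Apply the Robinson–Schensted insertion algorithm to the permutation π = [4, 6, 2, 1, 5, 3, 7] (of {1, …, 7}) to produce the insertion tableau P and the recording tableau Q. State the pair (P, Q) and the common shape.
P = [1, 3, 7] / [2, 5] / [4, 6];  Q = [1, 2, 7] / [3, 5] / [4, 6];  common shape = (3, 2, 2)

Row-insert the values π_1, π_2, … into P one at a time, bumping the leftmost entry strictly greater than the inserted value down to the next row. The recording tableau Q records, in position (i, j), the step at which that cell was added to P.
  Insert 4 (step 1): P = [4];  Q = [1]
  Insert 6 (step 2): P = [4, 6];  Q = [1, 2]
  Insert 2 (step 3): P = [2, 6] / [4];  Q = [1, 2] / [3]
  Insert 1 (step 4): P = [1, 6] / [2] / [4];  Q = [1, 2] / [3] / [4]
  Insert 5 (step 5): P = [1, 5] / [2, 6] / [4];  Q = [1, 2] / [3, 5] / [4]
  Insert 3 (step 6): P = [1, 3] / [2, 5] / [4, 6];  Q = [1, 2] / [3, 5] / [4, 6]
  Insert 7 (step 7): P = [1, 3, 7] / [2, 5] / [4, 6];  Q = [1, 2, 7] / [3, 5] / [4, 6]
Final shape: (3, 2, 2).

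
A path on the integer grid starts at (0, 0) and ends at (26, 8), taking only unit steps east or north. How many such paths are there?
Number of paths = 18156204

A monotone lattice path from (0, 0) to (26, 8) consists of 26 east steps and 8 north steps in some order, so it is determined by which 26 of the 34 steps are east. The count is C(34, 26) = 18156204.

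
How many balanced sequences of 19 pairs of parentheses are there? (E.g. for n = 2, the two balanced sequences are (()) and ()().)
C_19 = 1767263190

These balanced parentheses are counted by the Catalan number C_n = (1/(n + 1)) · C(2n, n). For n = 19: C_19 = (1/20) · C(38, 19) = 35345263800/20 = 1767263190.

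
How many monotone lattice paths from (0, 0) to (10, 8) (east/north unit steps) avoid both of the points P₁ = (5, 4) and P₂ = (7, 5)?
Number of paths = 19602

Inclusion–exclusion. Total paths: C(18, 10) = 43758. Through P₁: C(9, 5)·C(9, 5) = 15876. Through P₂: C(12, 7)·C(6, 3) = 15840. Since P₁ is strictly southwest of P₂, a monotone path through both must visit P₁ then P₂; paths through both = C(9, 5)·C(3, 2)·C(6, 3) = 7560. Avoid both = 43758 − 15876 − 15840 + 7560 = 19602.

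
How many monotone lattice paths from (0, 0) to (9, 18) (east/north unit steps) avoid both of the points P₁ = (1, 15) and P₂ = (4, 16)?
Number of paths = 4583784

Inclusion–exclusion. Total paths: C(27, 9) = 4686825. Through P₁: C(16, 1)·C(11, 8) = 2640. Through P₂: C(20, 4)·C(7, 5) = 101745. Since P₁ is strictly southwest of P₂, a monotone path through both must visit P₁ then P₂; paths through both = C(16, 1)·C(4, 3)·C(7, 5) = 1344. Avoid both = 4686825 − 2640 − 101745 + 1344 = 4583784.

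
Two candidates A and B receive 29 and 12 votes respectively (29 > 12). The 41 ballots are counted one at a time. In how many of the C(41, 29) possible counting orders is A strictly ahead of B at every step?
Strict-lead orderings = 3275052040

Total orderings of the 41 votes with 29 for A: C(41, 29) = 7898654920. By the Bertrand ballot formula (Cycle Lemma / reflection principle), the number of orderings in which A is strictly ahead of B throughout is (p − q)/(p + q) · C(p + q, p) = (29 − 12)/(29 + 12) · 7898654920 = 3275052040.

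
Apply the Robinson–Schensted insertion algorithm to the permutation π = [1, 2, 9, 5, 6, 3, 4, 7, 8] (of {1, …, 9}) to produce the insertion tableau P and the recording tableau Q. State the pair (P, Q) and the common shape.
P = [1, 2, 3, 4, 7, 8] / [5, 6] / [9];  Q = [1, 2, 3, 5, 8, 9] / [4, 7] / [6];  common shape = (6, 2, 1)

Row-insert the values π_1, π_2, … into P one at a time, bumping the leftmost entry strictly greater than the inserted value down to the next row. The recording tableau Q records, in position (i, j), the step at which that cell was added to P.
  Insert 1 (step 1): P = [1];  Q = [1]
  Insert 2 (step 2): P = [1, 2];  Q = [1, 2]
  Insert 9 (step 3): P = [1, 2, 9];  Q = [1, 2, 3]
  Insert 5 (step 4): P = [1, 2, 5] / [9];  Q = [1, 2, 3] / [4]
  Insert 6 (step 5): P = [1, 2, 5, 6] / [9];  Q = [1, 2, 3, 5] / [4]
  Insert 3 (step 6): P = [1, 2, 3, 6] / [5] / [9];  Q = [1, 2, 3, 5] / [4] / [6]
  Insert 4 (step 7): P = [1, 2, 3, 4] / [5, 6] / [9];  Q = [1, 2, 3, 5] / [4, 7] / [6]
  Insert 7 (step 8): P = [1, 2, 3, 4, 7] / [5, 6] / [9];  Q = [1, 2, 3, 5, 8] / [4, 7] / [6]
  Insert 8 (step 9): P = [1, 2, 3, 4, 7, 8] / [5, 6] / [9];  Q = [1, 2, 3, 5, 8, 9] / [4, 7] / [6]
Final shape: (6, 2, 1).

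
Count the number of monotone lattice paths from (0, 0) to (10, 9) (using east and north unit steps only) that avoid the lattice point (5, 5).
Number of paths = 60626

Total paths from (0, 0) to (10, 9): C(19, 10) = 92378. Paths through (5, 5): (paths (0, 0) → (5, 5)) × (paths (5, 5) → (10, 9)) = C(10, 5) · C(9, 5) = 252 · 126 = 31752. Avoidance count = 92378 − 31752 = 60626.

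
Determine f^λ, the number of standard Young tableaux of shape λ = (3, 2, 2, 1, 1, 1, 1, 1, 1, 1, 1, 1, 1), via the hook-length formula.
# SYT of shape (3, 2, 2, 1, 1, 1, 1, 1, 1, 1, 1, 1, 1) = 5236

Hook-length formula: f^λ = n! / Π hook(c), product over all cells c of the Young diagram. For λ = (3, 2, 2, 1, 1, 1, 1, 1, 1, 1, 1, 1, 1), n = 17 boxes. Hook lengths by row (left-to-right, top-to-bottom): [15, 4, 1]; [13, 2]; [12, 1]; [10]; [9]; [8]; [7]; [6]; [5]; [4]; [3]; [2]; [1]. Product of hooks = 67931136000. So f^λ = 17! / 67931136000 = 355687428096000 / 67931136000 = 5236.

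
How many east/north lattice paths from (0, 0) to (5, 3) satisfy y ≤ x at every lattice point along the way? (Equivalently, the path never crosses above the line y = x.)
Number of paths = 28

By the reflection principle (André's argument), the number of monotone paths to (5, 3) with n ≤ m that never go above y = x is C(8, 5) − C(8, 6) = 56 − 28 = 28.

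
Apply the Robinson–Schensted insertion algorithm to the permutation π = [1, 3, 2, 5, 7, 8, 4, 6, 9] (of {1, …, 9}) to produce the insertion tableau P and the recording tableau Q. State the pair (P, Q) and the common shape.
P = [1, 2, 4, 6, 8, 9] / [3, 5, 7];  Q = [1, 2, 4, 5, 6, 9] / [3, 7, 8];  common shape = (6, 3)

Row-insert the values π_1, π_2, … into P one at a time, bumping the leftmost entry strictly greater than the inserted value down to the next row. The recording tableau Q records, in position (i, j), the step at which that cell was added to P.
  Insert 1 (step 1): P = [1];  Q = [1]
  Insert 3 (step 2): P = [1, 3];  Q = [1, 2]
  Insert 2 (step 3): P = [1, 2] / [3];  Q = [1, 2] / [3]
  Insert 5 (step 4): P = [1, 2, 5] / [3];  Q = [1, 2, 4] / [3]
  Insert 7 (step 5): P = [1, 2, 5, 7] / [3];  Q = [1, 2, 4, 5] / [3]
  Insert 8 (step 6): P = [1, 2, 5, 7, 8] / [3];  Q = [1, 2, 4, 5, 6] / [3]
  Insert 4 (step 7): P = [1, 2, 4, 7, 8] / [3, 5];  Q = [1, 2, 4, 5, 6] / [3, 7]
  Insert 6 (step 8): P = [1, 2, 4, 6, 8] / [3, 5, 7];  Q = [1, 2, 4, 5, 6] / [3, 7, 8]
  Insert 9 (step 9): P = [1, 2, 4, 6, 8, 9] / [3, 5, 7];  Q = [1, 2, 4, 5, 6, 9] / [3, 7, 8]
Final shape: (6, 3).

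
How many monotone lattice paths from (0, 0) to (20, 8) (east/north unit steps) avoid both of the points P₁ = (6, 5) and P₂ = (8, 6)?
Number of paths = 2646798

Inclusion–exclusion. Total paths: C(28, 20) = 3108105. Through P₁: C(11, 6)·C(17, 14) = 314160. Through P₂: C(14, 8)·C(14, 12) = 273273. Since P₁ is strictly southwest of P₂, a monotone path through both must visit P₁ then P₂; paths through both = C(11, 6)·C(3, 2)·C(14, 12) = 126126. Avoid both = 3108105 − 314160 − 273273 + 126126 = 2646798.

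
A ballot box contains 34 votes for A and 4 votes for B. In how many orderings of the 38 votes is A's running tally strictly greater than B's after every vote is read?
Strict-lead orderings = 58275

Total orderings of the 38 votes with 34 for A: C(38, 34) = 73815. By the Bertrand ballot formula (Cycle Lemma / reflection principle), the number of orderings in which A is strictly ahead of B throughout is (p − q)/(p + q) · C(p + q, p) = (34 − 4)/(34 + 4) · 73815 = 58275.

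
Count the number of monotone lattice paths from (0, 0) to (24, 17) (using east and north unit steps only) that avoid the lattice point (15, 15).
Number of paths = 143053016850

Total paths from (0, 0) to (24, 17): C(41, 24) = 151584480450. Paths through (15, 15): (paths (0, 0) → (15, 15)) × (paths (15, 15) → (24, 17)) = C(30, 15) · C(11, 9) = 155117520 · 55 = 8531463600. Avoidance count = 151584480450 − 8531463600 = 143053016850.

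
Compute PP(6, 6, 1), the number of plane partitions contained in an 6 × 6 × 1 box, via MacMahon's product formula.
PP(6, 6, 1) = 924

Evaluate the triple product over i = 1..6, j = 1..6, k = 1..1. The factors are (2/1) · (3/2) · (4/3) · (5/4) · (6/5) · (7/6) · (3/2) · (4/3) · … (36 factors total). The numerators and denominators telescope so the product is an integer; carrying out the multiplication exactly gives PP(6, 6, 1) = 924.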